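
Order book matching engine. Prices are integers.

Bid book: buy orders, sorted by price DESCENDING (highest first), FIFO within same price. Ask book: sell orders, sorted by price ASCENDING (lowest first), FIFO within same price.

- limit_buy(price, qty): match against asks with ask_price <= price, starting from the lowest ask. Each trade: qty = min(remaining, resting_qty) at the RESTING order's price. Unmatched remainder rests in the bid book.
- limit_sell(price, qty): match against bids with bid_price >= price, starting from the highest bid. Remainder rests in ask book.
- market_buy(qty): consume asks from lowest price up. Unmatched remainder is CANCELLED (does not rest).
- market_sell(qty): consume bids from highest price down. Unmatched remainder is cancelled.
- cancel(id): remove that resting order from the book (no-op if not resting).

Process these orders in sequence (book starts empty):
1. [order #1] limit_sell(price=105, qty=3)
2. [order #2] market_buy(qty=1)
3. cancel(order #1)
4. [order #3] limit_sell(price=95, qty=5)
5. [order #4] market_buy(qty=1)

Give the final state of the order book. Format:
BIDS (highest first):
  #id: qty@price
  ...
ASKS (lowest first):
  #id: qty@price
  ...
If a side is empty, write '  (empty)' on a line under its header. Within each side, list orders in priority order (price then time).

Answer: BIDS (highest first):
  (empty)
ASKS (lowest first):
  #3: 4@95

Derivation:
After op 1 [order #1] limit_sell(price=105, qty=3): fills=none; bids=[-] asks=[#1:3@105]
After op 2 [order #2] market_buy(qty=1): fills=#2x#1:1@105; bids=[-] asks=[#1:2@105]
After op 3 cancel(order #1): fills=none; bids=[-] asks=[-]
After op 4 [order #3] limit_sell(price=95, qty=5): fills=none; bids=[-] asks=[#3:5@95]
After op 5 [order #4] market_buy(qty=1): fills=#4x#3:1@95; bids=[-] asks=[#3:4@95]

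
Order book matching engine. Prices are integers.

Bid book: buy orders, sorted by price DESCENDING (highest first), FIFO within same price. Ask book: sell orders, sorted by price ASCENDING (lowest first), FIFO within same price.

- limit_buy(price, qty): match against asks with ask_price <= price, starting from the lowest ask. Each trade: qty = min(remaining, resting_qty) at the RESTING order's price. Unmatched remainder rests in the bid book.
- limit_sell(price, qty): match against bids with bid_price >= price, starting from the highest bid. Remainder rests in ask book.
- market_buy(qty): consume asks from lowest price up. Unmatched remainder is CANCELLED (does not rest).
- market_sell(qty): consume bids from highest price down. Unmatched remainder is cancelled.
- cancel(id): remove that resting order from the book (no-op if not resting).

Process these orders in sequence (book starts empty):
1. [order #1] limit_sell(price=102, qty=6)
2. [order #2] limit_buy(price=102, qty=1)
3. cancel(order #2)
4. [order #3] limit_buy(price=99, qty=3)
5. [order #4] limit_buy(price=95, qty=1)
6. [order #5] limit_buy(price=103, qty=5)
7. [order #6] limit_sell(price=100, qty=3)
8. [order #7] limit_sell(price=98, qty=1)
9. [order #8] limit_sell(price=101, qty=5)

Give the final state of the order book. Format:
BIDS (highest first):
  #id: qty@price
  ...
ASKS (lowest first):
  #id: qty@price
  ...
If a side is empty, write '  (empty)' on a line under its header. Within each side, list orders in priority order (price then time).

Answer: BIDS (highest first):
  #3: 2@99
  #4: 1@95
ASKS (lowest first):
  #6: 3@100
  #8: 5@101

Derivation:
After op 1 [order #1] limit_sell(price=102, qty=6): fills=none; bids=[-] asks=[#1:6@102]
After op 2 [order #2] limit_buy(price=102, qty=1): fills=#2x#1:1@102; bids=[-] asks=[#1:5@102]
After op 3 cancel(order #2): fills=none; bids=[-] asks=[#1:5@102]
After op 4 [order #3] limit_buy(price=99, qty=3): fills=none; bids=[#3:3@99] asks=[#1:5@102]
After op 5 [order #4] limit_buy(price=95, qty=1): fills=none; bids=[#3:3@99 #4:1@95] asks=[#1:5@102]
After op 6 [order #5] limit_buy(price=103, qty=5): fills=#5x#1:5@102; bids=[#3:3@99 #4:1@95] asks=[-]
After op 7 [order #6] limit_sell(price=100, qty=3): fills=none; bids=[#3:3@99 #4:1@95] asks=[#6:3@100]
After op 8 [order #7] limit_sell(price=98, qty=1): fills=#3x#7:1@99; bids=[#3:2@99 #4:1@95] asks=[#6:3@100]
After op 9 [order #8] limit_sell(price=101, qty=5): fills=none; bids=[#3:2@99 #4:1@95] asks=[#6:3@100 #8:5@101]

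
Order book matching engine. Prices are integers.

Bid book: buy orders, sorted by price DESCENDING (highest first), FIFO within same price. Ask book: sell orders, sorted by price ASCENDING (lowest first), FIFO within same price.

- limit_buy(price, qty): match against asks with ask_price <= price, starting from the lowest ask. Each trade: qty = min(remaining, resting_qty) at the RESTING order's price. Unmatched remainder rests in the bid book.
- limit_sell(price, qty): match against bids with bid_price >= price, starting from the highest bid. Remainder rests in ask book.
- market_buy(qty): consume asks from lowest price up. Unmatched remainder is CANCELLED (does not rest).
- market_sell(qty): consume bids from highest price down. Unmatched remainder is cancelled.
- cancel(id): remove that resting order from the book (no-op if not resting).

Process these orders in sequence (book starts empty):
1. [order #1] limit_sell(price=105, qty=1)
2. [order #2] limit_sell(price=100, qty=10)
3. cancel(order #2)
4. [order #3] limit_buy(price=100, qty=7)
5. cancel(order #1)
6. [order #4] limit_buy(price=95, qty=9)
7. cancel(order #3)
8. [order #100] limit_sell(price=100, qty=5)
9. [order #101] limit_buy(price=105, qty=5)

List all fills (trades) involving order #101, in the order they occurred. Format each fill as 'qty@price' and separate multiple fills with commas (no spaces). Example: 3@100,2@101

After op 1 [order #1] limit_sell(price=105, qty=1): fills=none; bids=[-] asks=[#1:1@105]
After op 2 [order #2] limit_sell(price=100, qty=10): fills=none; bids=[-] asks=[#2:10@100 #1:1@105]
After op 3 cancel(order #2): fills=none; bids=[-] asks=[#1:1@105]
After op 4 [order #3] limit_buy(price=100, qty=7): fills=none; bids=[#3:7@100] asks=[#1:1@105]
After op 5 cancel(order #1): fills=none; bids=[#3:7@100] asks=[-]
After op 6 [order #4] limit_buy(price=95, qty=9): fills=none; bids=[#3:7@100 #4:9@95] asks=[-]
After op 7 cancel(order #3): fills=none; bids=[#4:9@95] asks=[-]
After op 8 [order #100] limit_sell(price=100, qty=5): fills=none; bids=[#4:9@95] asks=[#100:5@100]
After op 9 [order #101] limit_buy(price=105, qty=5): fills=#101x#100:5@100; bids=[#4:9@95] asks=[-]

Answer: 5@100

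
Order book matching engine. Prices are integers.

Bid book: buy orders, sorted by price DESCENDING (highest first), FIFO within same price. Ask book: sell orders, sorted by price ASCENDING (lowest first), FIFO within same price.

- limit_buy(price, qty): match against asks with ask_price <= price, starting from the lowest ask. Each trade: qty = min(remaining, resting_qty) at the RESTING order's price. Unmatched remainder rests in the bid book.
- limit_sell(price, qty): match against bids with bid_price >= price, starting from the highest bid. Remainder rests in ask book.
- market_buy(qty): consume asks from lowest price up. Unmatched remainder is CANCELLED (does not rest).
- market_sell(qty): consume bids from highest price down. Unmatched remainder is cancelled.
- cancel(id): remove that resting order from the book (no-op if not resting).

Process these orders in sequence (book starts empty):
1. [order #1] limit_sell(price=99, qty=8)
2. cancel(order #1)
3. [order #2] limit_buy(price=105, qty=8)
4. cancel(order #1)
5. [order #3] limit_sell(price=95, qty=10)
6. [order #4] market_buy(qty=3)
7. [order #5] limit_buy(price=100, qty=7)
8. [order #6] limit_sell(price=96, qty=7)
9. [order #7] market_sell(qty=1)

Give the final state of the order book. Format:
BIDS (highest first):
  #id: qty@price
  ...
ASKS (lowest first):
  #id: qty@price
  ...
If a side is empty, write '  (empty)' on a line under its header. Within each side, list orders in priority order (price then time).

After op 1 [order #1] limit_sell(price=99, qty=8): fills=none; bids=[-] asks=[#1:8@99]
After op 2 cancel(order #1): fills=none; bids=[-] asks=[-]
After op 3 [order #2] limit_buy(price=105, qty=8): fills=none; bids=[#2:8@105] asks=[-]
After op 4 cancel(order #1): fills=none; bids=[#2:8@105] asks=[-]
After op 5 [order #3] limit_sell(price=95, qty=10): fills=#2x#3:8@105; bids=[-] asks=[#3:2@95]
After op 6 [order #4] market_buy(qty=3): fills=#4x#3:2@95; bids=[-] asks=[-]
After op 7 [order #5] limit_buy(price=100, qty=7): fills=none; bids=[#5:7@100] asks=[-]
After op 8 [order #6] limit_sell(price=96, qty=7): fills=#5x#6:7@100; bids=[-] asks=[-]
After op 9 [order #7] market_sell(qty=1): fills=none; bids=[-] asks=[-]

Answer: BIDS (highest first):
  (empty)
ASKS (lowest first):
  (empty)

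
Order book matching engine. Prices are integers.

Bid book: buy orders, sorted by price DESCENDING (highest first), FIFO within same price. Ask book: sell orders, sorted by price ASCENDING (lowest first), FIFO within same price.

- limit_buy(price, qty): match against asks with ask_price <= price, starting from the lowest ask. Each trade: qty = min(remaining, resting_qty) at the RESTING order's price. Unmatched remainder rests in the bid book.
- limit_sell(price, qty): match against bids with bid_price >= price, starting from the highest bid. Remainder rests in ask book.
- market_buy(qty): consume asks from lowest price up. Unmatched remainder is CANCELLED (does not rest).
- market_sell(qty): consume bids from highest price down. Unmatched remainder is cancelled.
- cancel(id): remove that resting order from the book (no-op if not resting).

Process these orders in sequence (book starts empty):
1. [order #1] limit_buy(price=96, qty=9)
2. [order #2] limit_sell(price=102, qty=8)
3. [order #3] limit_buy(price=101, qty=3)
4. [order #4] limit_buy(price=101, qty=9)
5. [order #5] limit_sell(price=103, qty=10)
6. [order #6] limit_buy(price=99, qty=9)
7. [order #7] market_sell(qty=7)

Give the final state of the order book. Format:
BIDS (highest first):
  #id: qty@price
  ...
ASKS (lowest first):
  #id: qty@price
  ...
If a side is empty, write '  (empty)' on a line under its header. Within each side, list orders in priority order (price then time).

After op 1 [order #1] limit_buy(price=96, qty=9): fills=none; bids=[#1:9@96] asks=[-]
After op 2 [order #2] limit_sell(price=102, qty=8): fills=none; bids=[#1:9@96] asks=[#2:8@102]
After op 3 [order #3] limit_buy(price=101, qty=3): fills=none; bids=[#3:3@101 #1:9@96] asks=[#2:8@102]
After op 4 [order #4] limit_buy(price=101, qty=9): fills=none; bids=[#3:3@101 #4:9@101 #1:9@96] asks=[#2:8@102]
After op 5 [order #5] limit_sell(price=103, qty=10): fills=none; bids=[#3:3@101 #4:9@101 #1:9@96] asks=[#2:8@102 #5:10@103]
After op 6 [order #6] limit_buy(price=99, qty=9): fills=none; bids=[#3:3@101 #4:9@101 #6:9@99 #1:9@96] asks=[#2:8@102 #5:10@103]
After op 7 [order #7] market_sell(qty=7): fills=#3x#7:3@101 #4x#7:4@101; bids=[#4:5@101 #6:9@99 #1:9@96] asks=[#2:8@102 #5:10@103]

Answer: BIDS (highest first):
  #4: 5@101
  #6: 9@99
  #1: 9@96
ASKS (lowest first):
  #2: 8@102
  #5: 10@103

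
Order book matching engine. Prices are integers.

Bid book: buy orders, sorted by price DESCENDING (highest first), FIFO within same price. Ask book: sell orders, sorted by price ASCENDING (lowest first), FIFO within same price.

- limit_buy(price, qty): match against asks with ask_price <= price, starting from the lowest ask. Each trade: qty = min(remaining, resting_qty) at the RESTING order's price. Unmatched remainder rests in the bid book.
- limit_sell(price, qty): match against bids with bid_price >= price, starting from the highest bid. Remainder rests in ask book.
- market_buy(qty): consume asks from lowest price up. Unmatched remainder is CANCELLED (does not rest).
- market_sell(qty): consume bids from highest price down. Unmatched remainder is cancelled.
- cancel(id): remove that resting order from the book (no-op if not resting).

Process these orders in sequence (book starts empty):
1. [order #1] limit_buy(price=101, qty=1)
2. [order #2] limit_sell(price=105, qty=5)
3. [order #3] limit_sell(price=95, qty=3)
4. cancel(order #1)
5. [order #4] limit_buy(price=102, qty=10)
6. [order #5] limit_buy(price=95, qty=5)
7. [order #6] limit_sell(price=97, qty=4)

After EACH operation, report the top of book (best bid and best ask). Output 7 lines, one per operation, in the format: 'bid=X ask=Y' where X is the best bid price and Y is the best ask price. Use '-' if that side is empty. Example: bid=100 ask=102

Answer: bid=101 ask=-
bid=101 ask=105
bid=- ask=95
bid=- ask=95
bid=102 ask=105
bid=102 ask=105
bid=102 ask=105

Derivation:
After op 1 [order #1] limit_buy(price=101, qty=1): fills=none; bids=[#1:1@101] asks=[-]
After op 2 [order #2] limit_sell(price=105, qty=5): fills=none; bids=[#1:1@101] asks=[#2:5@105]
After op 3 [order #3] limit_sell(price=95, qty=3): fills=#1x#3:1@101; bids=[-] asks=[#3:2@95 #2:5@105]
After op 4 cancel(order #1): fills=none; bids=[-] asks=[#3:2@95 #2:5@105]
After op 5 [order #4] limit_buy(price=102, qty=10): fills=#4x#3:2@95; bids=[#4:8@102] asks=[#2:5@105]
After op 6 [order #5] limit_buy(price=95, qty=5): fills=none; bids=[#4:8@102 #5:5@95] asks=[#2:5@105]
After op 7 [order #6] limit_sell(price=97, qty=4): fills=#4x#6:4@102; bids=[#4:4@102 #5:5@95] asks=[#2:5@105]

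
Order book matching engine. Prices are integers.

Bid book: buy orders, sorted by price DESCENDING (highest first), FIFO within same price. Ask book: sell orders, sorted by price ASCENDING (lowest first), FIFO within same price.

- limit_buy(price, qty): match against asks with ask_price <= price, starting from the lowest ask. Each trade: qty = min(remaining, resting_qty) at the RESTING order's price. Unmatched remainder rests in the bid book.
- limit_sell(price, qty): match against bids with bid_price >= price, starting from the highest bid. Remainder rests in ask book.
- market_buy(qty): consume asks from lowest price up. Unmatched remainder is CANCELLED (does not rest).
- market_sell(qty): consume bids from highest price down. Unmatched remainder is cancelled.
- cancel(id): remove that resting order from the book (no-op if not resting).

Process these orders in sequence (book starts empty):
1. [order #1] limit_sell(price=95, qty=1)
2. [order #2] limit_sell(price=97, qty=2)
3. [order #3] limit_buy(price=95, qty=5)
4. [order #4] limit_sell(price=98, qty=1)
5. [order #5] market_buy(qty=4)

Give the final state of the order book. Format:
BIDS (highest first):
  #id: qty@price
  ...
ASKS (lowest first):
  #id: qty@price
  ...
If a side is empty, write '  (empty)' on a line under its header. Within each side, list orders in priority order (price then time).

After op 1 [order #1] limit_sell(price=95, qty=1): fills=none; bids=[-] asks=[#1:1@95]
After op 2 [order #2] limit_sell(price=97, qty=2): fills=none; bids=[-] asks=[#1:1@95 #2:2@97]
After op 3 [order #3] limit_buy(price=95, qty=5): fills=#3x#1:1@95; bids=[#3:4@95] asks=[#2:2@97]
After op 4 [order #4] limit_sell(price=98, qty=1): fills=none; bids=[#3:4@95] asks=[#2:2@97 #4:1@98]
After op 5 [order #5] market_buy(qty=4): fills=#5x#2:2@97 #5x#4:1@98; bids=[#3:4@95] asks=[-]

Answer: BIDS (highest first):
  #3: 4@95
ASKS (lowest first):
  (empty)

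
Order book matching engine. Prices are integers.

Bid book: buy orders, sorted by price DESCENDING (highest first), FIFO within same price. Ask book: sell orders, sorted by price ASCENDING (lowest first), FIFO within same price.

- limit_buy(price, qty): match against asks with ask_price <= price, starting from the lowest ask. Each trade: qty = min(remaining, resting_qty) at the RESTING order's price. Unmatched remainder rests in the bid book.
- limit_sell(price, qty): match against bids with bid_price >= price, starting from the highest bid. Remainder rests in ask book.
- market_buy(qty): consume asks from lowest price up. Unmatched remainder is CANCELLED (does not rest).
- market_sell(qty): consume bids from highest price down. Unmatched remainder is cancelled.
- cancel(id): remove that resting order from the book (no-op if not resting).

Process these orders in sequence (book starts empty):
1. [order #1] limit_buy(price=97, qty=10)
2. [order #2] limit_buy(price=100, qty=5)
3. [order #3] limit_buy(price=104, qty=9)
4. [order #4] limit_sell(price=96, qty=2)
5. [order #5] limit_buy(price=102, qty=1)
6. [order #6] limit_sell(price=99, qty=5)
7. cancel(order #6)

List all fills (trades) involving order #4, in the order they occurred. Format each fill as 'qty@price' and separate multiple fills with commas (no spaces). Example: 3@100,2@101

After op 1 [order #1] limit_buy(price=97, qty=10): fills=none; bids=[#1:10@97] asks=[-]
After op 2 [order #2] limit_buy(price=100, qty=5): fills=none; bids=[#2:5@100 #1:10@97] asks=[-]
After op 3 [order #3] limit_buy(price=104, qty=9): fills=none; bids=[#3:9@104 #2:5@100 #1:10@97] asks=[-]
After op 4 [order #4] limit_sell(price=96, qty=2): fills=#3x#4:2@104; bids=[#3:7@104 #2:5@100 #1:10@97] asks=[-]
After op 5 [order #5] limit_buy(price=102, qty=1): fills=none; bids=[#3:7@104 #5:1@102 #2:5@100 #1:10@97] asks=[-]
After op 6 [order #6] limit_sell(price=99, qty=5): fills=#3x#6:5@104; bids=[#3:2@104 #5:1@102 #2:5@100 #1:10@97] asks=[-]
After op 7 cancel(order #6): fills=none; bids=[#3:2@104 #5:1@102 #2:5@100 #1:10@97] asks=[-]

Answer: 2@104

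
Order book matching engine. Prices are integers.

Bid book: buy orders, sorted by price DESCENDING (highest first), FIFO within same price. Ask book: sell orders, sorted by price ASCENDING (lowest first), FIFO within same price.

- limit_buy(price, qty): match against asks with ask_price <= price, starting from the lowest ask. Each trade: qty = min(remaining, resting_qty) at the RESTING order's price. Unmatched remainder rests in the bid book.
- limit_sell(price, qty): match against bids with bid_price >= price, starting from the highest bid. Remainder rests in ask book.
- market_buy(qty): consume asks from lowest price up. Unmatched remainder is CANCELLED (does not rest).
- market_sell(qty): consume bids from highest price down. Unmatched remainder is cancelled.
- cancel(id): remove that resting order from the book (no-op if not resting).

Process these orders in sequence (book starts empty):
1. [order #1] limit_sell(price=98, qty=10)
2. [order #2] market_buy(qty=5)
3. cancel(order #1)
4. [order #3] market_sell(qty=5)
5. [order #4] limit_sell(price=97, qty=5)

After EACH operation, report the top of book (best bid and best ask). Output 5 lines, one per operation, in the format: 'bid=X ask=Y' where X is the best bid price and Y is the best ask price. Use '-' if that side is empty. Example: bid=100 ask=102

After op 1 [order #1] limit_sell(price=98, qty=10): fills=none; bids=[-] asks=[#1:10@98]
After op 2 [order #2] market_buy(qty=5): fills=#2x#1:5@98; bids=[-] asks=[#1:5@98]
After op 3 cancel(order #1): fills=none; bids=[-] asks=[-]
After op 4 [order #3] market_sell(qty=5): fills=none; bids=[-] asks=[-]
After op 5 [order #4] limit_sell(price=97, qty=5): fills=none; bids=[-] asks=[#4:5@97]

Answer: bid=- ask=98
bid=- ask=98
bid=- ask=-
bid=- ask=-
bid=- ask=97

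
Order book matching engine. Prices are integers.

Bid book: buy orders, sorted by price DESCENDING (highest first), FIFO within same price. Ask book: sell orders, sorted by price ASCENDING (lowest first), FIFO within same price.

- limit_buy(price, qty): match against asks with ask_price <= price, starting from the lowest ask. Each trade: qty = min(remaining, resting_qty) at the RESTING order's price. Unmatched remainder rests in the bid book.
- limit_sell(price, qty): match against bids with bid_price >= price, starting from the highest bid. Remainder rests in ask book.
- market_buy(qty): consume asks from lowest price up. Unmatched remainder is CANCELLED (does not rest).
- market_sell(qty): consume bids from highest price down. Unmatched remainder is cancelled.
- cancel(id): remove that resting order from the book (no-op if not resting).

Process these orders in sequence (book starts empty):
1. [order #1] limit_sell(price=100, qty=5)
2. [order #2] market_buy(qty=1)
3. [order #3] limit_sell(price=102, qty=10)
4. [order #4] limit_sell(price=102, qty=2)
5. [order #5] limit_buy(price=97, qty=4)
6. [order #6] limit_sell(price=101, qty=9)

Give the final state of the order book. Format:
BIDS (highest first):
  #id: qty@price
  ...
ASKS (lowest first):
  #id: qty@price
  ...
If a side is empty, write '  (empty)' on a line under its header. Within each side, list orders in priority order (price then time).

Answer: BIDS (highest first):
  #5: 4@97
ASKS (lowest first):
  #1: 4@100
  #6: 9@101
  #3: 10@102
  #4: 2@102

Derivation:
After op 1 [order #1] limit_sell(price=100, qty=5): fills=none; bids=[-] asks=[#1:5@100]
After op 2 [order #2] market_buy(qty=1): fills=#2x#1:1@100; bids=[-] asks=[#1:4@100]
After op 3 [order #3] limit_sell(price=102, qty=10): fills=none; bids=[-] asks=[#1:4@100 #3:10@102]
After op 4 [order #4] limit_sell(price=102, qty=2): fills=none; bids=[-] asks=[#1:4@100 #3:10@102 #4:2@102]
After op 5 [order #5] limit_buy(price=97, qty=4): fills=none; bids=[#5:4@97] asks=[#1:4@100 #3:10@102 #4:2@102]
After op 6 [order #6] limit_sell(price=101, qty=9): fills=none; bids=[#5:4@97] asks=[#1:4@100 #6:9@101 #3:10@102 #4:2@102]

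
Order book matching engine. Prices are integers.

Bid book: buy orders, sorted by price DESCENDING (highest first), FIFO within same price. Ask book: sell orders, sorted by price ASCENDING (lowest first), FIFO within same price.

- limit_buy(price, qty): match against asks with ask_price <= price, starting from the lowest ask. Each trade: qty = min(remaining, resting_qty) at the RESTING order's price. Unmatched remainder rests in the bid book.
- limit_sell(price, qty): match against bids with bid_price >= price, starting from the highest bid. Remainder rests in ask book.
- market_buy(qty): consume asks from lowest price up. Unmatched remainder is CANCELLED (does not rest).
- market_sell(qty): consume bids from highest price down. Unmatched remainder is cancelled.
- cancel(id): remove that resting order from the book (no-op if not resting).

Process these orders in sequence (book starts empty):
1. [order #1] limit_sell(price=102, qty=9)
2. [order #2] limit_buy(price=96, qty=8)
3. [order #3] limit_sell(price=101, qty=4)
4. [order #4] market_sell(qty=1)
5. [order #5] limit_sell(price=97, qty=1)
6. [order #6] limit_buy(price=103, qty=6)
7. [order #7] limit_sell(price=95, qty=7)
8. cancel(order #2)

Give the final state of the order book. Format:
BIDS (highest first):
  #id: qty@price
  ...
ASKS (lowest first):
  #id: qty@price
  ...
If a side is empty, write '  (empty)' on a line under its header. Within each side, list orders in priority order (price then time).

Answer: BIDS (highest first):
  (empty)
ASKS (lowest first):
  #1: 8@102

Derivation:
After op 1 [order #1] limit_sell(price=102, qty=9): fills=none; bids=[-] asks=[#1:9@102]
After op 2 [order #2] limit_buy(price=96, qty=8): fills=none; bids=[#2:8@96] asks=[#1:9@102]
After op 3 [order #3] limit_sell(price=101, qty=4): fills=none; bids=[#2:8@96] asks=[#3:4@101 #1:9@102]
After op 4 [order #4] market_sell(qty=1): fills=#2x#4:1@96; bids=[#2:7@96] asks=[#3:4@101 #1:9@102]
After op 5 [order #5] limit_sell(price=97, qty=1): fills=none; bids=[#2:7@96] asks=[#5:1@97 #3:4@101 #1:9@102]
After op 6 [order #6] limit_buy(price=103, qty=6): fills=#6x#5:1@97 #6x#3:4@101 #6x#1:1@102; bids=[#2:7@96] asks=[#1:8@102]
After op 7 [order #7] limit_sell(price=95, qty=7): fills=#2x#7:7@96; bids=[-] asks=[#1:8@102]
After op 8 cancel(order #2): fills=none; bids=[-] asks=[#1:8@102]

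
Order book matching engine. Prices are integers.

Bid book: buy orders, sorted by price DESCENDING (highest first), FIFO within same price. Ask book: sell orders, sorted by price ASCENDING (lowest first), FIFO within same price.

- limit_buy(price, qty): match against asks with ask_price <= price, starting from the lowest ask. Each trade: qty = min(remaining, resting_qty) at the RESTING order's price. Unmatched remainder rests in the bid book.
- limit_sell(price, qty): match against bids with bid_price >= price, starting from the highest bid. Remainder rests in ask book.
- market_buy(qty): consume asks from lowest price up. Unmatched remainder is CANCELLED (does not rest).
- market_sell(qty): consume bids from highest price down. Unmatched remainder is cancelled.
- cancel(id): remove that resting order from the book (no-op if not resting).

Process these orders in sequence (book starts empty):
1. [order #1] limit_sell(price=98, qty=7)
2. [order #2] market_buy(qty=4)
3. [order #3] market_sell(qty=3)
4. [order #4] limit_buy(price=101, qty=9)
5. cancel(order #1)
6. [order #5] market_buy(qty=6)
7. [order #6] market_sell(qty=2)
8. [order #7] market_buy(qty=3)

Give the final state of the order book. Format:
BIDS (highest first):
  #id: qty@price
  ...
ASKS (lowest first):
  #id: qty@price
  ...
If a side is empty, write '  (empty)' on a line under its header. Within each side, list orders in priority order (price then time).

After op 1 [order #1] limit_sell(price=98, qty=7): fills=none; bids=[-] asks=[#1:7@98]
After op 2 [order #2] market_buy(qty=4): fills=#2x#1:4@98; bids=[-] asks=[#1:3@98]
After op 3 [order #3] market_sell(qty=3): fills=none; bids=[-] asks=[#1:3@98]
After op 4 [order #4] limit_buy(price=101, qty=9): fills=#4x#1:3@98; bids=[#4:6@101] asks=[-]
After op 5 cancel(order #1): fills=none; bids=[#4:6@101] asks=[-]
After op 6 [order #5] market_buy(qty=6): fills=none; bids=[#4:6@101] asks=[-]
After op 7 [order #6] market_sell(qty=2): fills=#4x#6:2@101; bids=[#4:4@101] asks=[-]
After op 8 [order #7] market_buy(qty=3): fills=none; bids=[#4:4@101] asks=[-]

Answer: BIDS (highest first):
  #4: 4@101
ASKS (lowest first):
  (empty)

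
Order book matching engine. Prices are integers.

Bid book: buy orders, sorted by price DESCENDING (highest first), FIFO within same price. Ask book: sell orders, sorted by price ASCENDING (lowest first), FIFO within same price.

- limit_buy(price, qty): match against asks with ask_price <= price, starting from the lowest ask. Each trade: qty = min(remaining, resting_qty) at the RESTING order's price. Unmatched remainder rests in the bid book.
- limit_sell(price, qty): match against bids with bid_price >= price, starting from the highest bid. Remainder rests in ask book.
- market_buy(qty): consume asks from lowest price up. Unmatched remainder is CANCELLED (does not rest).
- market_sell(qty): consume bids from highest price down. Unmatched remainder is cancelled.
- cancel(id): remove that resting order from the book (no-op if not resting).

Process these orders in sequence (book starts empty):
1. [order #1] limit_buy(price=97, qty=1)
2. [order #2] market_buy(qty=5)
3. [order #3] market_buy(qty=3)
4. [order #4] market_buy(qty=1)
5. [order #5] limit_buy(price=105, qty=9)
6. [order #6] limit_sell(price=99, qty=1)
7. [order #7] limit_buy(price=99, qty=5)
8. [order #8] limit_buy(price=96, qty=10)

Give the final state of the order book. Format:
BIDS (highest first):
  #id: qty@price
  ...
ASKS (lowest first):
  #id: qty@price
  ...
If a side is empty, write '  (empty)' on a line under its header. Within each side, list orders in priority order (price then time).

Answer: BIDS (highest first):
  #5: 8@105
  #7: 5@99
  #1: 1@97
  #8: 10@96
ASKS (lowest first):
  (empty)

Derivation:
After op 1 [order #1] limit_buy(price=97, qty=1): fills=none; bids=[#1:1@97] asks=[-]
After op 2 [order #2] market_buy(qty=5): fills=none; bids=[#1:1@97] asks=[-]
After op 3 [order #3] market_buy(qty=3): fills=none; bids=[#1:1@97] asks=[-]
After op 4 [order #4] market_buy(qty=1): fills=none; bids=[#1:1@97] asks=[-]
After op 5 [order #5] limit_buy(price=105, qty=9): fills=none; bids=[#5:9@105 #1:1@97] asks=[-]
After op 6 [order #6] limit_sell(price=99, qty=1): fills=#5x#6:1@105; bids=[#5:8@105 #1:1@97] asks=[-]
After op 7 [order #7] limit_buy(price=99, qty=5): fills=none; bids=[#5:8@105 #7:5@99 #1:1@97] asks=[-]
After op 8 [order #8] limit_buy(price=96, qty=10): fills=none; bids=[#5:8@105 #7:5@99 #1:1@97 #8:10@96] asks=[-]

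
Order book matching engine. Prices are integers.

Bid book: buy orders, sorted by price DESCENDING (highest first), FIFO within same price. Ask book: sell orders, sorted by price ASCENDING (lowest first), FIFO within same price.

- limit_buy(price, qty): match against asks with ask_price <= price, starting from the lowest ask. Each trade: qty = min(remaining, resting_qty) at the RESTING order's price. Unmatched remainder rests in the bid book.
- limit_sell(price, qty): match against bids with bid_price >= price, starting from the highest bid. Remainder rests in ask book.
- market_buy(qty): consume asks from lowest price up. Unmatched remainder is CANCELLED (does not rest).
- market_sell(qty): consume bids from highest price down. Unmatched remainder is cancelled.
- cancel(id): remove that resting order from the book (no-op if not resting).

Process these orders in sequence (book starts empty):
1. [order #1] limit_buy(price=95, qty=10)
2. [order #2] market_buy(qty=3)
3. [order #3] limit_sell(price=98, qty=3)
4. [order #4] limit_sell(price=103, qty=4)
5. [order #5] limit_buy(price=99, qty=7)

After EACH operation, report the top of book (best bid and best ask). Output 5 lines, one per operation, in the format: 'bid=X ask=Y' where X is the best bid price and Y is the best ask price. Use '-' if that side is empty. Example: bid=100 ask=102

After op 1 [order #1] limit_buy(price=95, qty=10): fills=none; bids=[#1:10@95] asks=[-]
After op 2 [order #2] market_buy(qty=3): fills=none; bids=[#1:10@95] asks=[-]
After op 3 [order #3] limit_sell(price=98, qty=3): fills=none; bids=[#1:10@95] asks=[#3:3@98]
After op 4 [order #4] limit_sell(price=103, qty=4): fills=none; bids=[#1:10@95] asks=[#3:3@98 #4:4@103]
After op 5 [order #5] limit_buy(price=99, qty=7): fills=#5x#3:3@98; bids=[#5:4@99 #1:10@95] asks=[#4:4@103]

Answer: bid=95 ask=-
bid=95 ask=-
bid=95 ask=98
bid=95 ask=98
bid=99 ask=103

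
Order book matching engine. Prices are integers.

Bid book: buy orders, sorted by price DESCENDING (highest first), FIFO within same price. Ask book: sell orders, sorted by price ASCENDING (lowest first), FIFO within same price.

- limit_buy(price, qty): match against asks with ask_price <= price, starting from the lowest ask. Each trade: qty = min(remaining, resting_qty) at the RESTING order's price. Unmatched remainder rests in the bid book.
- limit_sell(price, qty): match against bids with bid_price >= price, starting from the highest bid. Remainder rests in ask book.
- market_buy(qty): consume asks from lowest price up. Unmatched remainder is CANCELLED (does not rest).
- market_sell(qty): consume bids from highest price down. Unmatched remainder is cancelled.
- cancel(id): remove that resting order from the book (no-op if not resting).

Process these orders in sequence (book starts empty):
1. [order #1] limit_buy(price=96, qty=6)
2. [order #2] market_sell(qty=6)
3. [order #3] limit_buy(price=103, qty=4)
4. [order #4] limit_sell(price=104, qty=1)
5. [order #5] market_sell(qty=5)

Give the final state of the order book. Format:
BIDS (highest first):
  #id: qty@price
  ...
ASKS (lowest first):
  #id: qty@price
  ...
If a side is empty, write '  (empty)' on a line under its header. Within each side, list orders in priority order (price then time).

After op 1 [order #1] limit_buy(price=96, qty=6): fills=none; bids=[#1:6@96] asks=[-]
After op 2 [order #2] market_sell(qty=6): fills=#1x#2:6@96; bids=[-] asks=[-]
After op 3 [order #3] limit_buy(price=103, qty=4): fills=none; bids=[#3:4@103] asks=[-]
After op 4 [order #4] limit_sell(price=104, qty=1): fills=none; bids=[#3:4@103] asks=[#4:1@104]
After op 5 [order #5] market_sell(qty=5): fills=#3x#5:4@103; bids=[-] asks=[#4:1@104]

Answer: BIDS (highest first):
  (empty)
ASKS (lowest first):
  #4: 1@104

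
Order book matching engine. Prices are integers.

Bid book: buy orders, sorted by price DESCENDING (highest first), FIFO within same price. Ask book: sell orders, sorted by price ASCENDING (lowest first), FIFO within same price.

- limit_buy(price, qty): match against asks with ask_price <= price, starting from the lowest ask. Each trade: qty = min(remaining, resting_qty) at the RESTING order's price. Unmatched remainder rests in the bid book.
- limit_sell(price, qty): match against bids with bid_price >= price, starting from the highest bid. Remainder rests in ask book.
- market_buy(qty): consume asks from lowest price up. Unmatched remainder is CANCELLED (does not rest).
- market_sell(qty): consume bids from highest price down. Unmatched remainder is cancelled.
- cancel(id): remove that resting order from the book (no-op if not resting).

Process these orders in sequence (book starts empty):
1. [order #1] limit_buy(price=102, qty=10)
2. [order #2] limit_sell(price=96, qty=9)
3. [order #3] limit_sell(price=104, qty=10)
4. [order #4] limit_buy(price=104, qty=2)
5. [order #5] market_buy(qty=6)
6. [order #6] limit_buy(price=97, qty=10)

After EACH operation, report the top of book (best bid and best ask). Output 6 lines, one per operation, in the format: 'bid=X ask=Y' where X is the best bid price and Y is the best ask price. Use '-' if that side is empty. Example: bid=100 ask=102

Answer: bid=102 ask=-
bid=102 ask=-
bid=102 ask=104
bid=102 ask=104
bid=102 ask=104
bid=102 ask=104

Derivation:
After op 1 [order #1] limit_buy(price=102, qty=10): fills=none; bids=[#1:10@102] asks=[-]
After op 2 [order #2] limit_sell(price=96, qty=9): fills=#1x#2:9@102; bids=[#1:1@102] asks=[-]
After op 3 [order #3] limit_sell(price=104, qty=10): fills=none; bids=[#1:1@102] asks=[#3:10@104]
After op 4 [order #4] limit_buy(price=104, qty=2): fills=#4x#3:2@104; bids=[#1:1@102] asks=[#3:8@104]
After op 5 [order #5] market_buy(qty=6): fills=#5x#3:6@104; bids=[#1:1@102] asks=[#3:2@104]
After op 6 [order #6] limit_buy(price=97, qty=10): fills=none; bids=[#1:1@102 #6:10@97] asks=[#3:2@104]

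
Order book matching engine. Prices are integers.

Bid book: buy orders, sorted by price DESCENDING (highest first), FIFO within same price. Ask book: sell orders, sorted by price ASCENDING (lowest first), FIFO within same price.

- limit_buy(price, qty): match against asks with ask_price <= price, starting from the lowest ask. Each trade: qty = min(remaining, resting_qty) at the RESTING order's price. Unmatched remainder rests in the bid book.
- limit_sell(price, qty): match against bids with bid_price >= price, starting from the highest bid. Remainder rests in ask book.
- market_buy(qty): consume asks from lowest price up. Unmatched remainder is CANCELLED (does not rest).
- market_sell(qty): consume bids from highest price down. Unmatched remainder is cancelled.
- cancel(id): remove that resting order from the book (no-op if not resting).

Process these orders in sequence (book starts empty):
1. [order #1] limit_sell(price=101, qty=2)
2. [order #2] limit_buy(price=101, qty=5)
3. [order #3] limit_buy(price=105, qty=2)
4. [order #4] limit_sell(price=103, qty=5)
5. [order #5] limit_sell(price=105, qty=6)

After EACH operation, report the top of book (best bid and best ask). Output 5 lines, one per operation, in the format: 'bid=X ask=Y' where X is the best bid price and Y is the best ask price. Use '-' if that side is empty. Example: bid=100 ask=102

After op 1 [order #1] limit_sell(price=101, qty=2): fills=none; bids=[-] asks=[#1:2@101]
After op 2 [order #2] limit_buy(price=101, qty=5): fills=#2x#1:2@101; bids=[#2:3@101] asks=[-]
After op 3 [order #3] limit_buy(price=105, qty=2): fills=none; bids=[#3:2@105 #2:3@101] asks=[-]
After op 4 [order #4] limit_sell(price=103, qty=5): fills=#3x#4:2@105; bids=[#2:3@101] asks=[#4:3@103]
After op 5 [order #5] limit_sell(price=105, qty=6): fills=none; bids=[#2:3@101] asks=[#4:3@103 #5:6@105]

Answer: bid=- ask=101
bid=101 ask=-
bid=105 ask=-
bid=101 ask=103
bid=101 ask=103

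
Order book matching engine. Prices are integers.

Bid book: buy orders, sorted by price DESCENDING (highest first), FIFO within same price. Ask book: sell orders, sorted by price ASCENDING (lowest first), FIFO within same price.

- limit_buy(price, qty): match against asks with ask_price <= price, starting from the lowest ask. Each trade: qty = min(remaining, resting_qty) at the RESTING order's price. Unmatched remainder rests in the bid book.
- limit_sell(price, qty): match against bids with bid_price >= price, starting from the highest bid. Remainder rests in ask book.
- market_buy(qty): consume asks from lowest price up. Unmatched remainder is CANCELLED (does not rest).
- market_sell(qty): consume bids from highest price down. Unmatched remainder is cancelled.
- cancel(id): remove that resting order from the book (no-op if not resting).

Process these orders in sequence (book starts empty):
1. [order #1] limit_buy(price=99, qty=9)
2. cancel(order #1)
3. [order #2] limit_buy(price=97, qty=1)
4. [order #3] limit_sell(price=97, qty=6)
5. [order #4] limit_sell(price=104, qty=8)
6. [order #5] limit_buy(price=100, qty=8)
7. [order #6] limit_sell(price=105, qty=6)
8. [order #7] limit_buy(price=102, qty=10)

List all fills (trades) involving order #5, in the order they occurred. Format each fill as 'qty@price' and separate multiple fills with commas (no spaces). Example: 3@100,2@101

Answer: 5@97

Derivation:
After op 1 [order #1] limit_buy(price=99, qty=9): fills=none; bids=[#1:9@99] asks=[-]
After op 2 cancel(order #1): fills=none; bids=[-] asks=[-]
After op 3 [order #2] limit_buy(price=97, qty=1): fills=none; bids=[#2:1@97] asks=[-]
After op 4 [order #3] limit_sell(price=97, qty=6): fills=#2x#3:1@97; bids=[-] asks=[#3:5@97]
After op 5 [order #4] limit_sell(price=104, qty=8): fills=none; bids=[-] asks=[#3:5@97 #4:8@104]
After op 6 [order #5] limit_buy(price=100, qty=8): fills=#5x#3:5@97; bids=[#5:3@100] asks=[#4:8@104]
After op 7 [order #6] limit_sell(price=105, qty=6): fills=none; bids=[#5:3@100] asks=[#4:8@104 #6:6@105]
After op 8 [order #7] limit_buy(price=102, qty=10): fills=none; bids=[#7:10@102 #5:3@100] asks=[#4:8@104 #6:6@105]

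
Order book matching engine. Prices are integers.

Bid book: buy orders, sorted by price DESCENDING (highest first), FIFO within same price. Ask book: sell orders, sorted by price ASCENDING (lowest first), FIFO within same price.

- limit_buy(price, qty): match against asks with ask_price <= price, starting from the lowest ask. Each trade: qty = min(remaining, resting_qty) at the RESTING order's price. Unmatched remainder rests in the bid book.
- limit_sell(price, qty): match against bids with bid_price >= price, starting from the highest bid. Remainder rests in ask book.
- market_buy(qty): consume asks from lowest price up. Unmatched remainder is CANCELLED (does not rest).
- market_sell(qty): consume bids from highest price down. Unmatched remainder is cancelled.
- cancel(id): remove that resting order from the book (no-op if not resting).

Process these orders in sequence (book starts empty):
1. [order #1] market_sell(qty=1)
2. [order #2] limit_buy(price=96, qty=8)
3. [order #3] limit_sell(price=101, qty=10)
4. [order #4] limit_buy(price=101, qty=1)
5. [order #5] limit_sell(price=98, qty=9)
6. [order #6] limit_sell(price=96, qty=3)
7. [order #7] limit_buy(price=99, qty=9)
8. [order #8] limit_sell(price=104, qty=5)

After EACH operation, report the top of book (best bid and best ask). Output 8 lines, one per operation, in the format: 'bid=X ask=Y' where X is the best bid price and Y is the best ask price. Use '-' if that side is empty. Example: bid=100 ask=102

Answer: bid=- ask=-
bid=96 ask=-
bid=96 ask=101
bid=96 ask=101
bid=96 ask=98
bid=96 ask=98
bid=96 ask=101
bid=96 ask=101

Derivation:
After op 1 [order #1] market_sell(qty=1): fills=none; bids=[-] asks=[-]
After op 2 [order #2] limit_buy(price=96, qty=8): fills=none; bids=[#2:8@96] asks=[-]
After op 3 [order #3] limit_sell(price=101, qty=10): fills=none; bids=[#2:8@96] asks=[#3:10@101]
After op 4 [order #4] limit_buy(price=101, qty=1): fills=#4x#3:1@101; bids=[#2:8@96] asks=[#3:9@101]
After op 5 [order #5] limit_sell(price=98, qty=9): fills=none; bids=[#2:8@96] asks=[#5:9@98 #3:9@101]
After op 6 [order #6] limit_sell(price=96, qty=3): fills=#2x#6:3@96; bids=[#2:5@96] asks=[#5:9@98 #3:9@101]
After op 7 [order #7] limit_buy(price=99, qty=9): fills=#7x#5:9@98; bids=[#2:5@96] asks=[#3:9@101]
After op 8 [order #8] limit_sell(price=104, qty=5): fills=none; bids=[#2:5@96] asks=[#3:9@101 #8:5@104]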